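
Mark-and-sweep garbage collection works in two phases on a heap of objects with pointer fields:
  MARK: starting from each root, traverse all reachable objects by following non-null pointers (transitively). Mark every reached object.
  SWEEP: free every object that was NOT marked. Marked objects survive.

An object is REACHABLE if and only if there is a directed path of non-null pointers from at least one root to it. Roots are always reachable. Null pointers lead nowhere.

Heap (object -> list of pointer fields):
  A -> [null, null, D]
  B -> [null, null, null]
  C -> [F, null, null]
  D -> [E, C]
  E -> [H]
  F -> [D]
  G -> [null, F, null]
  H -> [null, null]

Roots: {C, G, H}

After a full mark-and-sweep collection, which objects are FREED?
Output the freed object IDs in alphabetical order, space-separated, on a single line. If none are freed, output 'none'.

Roots: C G H
Mark C: refs=F null null, marked=C
Mark G: refs=null F null, marked=C G
Mark H: refs=null null, marked=C G H
Mark F: refs=D, marked=C F G H
Mark D: refs=E C, marked=C D F G H
Mark E: refs=H, marked=C D E F G H
Unmarked (collected): A B

Answer: A B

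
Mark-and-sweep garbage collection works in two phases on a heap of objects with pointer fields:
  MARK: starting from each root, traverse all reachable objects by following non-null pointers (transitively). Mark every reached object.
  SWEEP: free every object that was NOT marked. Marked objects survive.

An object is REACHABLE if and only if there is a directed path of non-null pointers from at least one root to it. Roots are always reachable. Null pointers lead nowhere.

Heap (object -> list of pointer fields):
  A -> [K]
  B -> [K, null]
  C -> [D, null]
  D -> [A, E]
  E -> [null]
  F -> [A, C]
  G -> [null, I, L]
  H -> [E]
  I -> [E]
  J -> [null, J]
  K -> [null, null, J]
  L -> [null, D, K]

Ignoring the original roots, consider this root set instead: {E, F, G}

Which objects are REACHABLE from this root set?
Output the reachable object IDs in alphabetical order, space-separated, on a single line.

Answer: A C D E F G I J K L

Derivation:
Roots: E F G
Mark E: refs=null, marked=E
Mark F: refs=A C, marked=E F
Mark G: refs=null I L, marked=E F G
Mark A: refs=K, marked=A E F G
Mark C: refs=D null, marked=A C E F G
Mark I: refs=E, marked=A C E F G I
Mark L: refs=null D K, marked=A C E F G I L
Mark K: refs=null null J, marked=A C E F G I K L
Mark D: refs=A E, marked=A C D E F G I K L
Mark J: refs=null J, marked=A C D E F G I J K L
Unmarked (collected): B H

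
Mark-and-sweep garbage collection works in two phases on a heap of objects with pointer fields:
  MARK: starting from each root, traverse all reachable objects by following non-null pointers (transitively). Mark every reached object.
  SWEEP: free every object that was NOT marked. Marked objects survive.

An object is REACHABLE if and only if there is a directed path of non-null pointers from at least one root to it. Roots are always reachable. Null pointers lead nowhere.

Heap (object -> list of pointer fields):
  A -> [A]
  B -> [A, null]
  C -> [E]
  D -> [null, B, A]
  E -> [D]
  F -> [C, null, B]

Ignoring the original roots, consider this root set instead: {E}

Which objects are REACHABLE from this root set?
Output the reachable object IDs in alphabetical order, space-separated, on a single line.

Answer: A B D E

Derivation:
Roots: E
Mark E: refs=D, marked=E
Mark D: refs=null B A, marked=D E
Mark B: refs=A null, marked=B D E
Mark A: refs=A, marked=A B D E
Unmarked (collected): C F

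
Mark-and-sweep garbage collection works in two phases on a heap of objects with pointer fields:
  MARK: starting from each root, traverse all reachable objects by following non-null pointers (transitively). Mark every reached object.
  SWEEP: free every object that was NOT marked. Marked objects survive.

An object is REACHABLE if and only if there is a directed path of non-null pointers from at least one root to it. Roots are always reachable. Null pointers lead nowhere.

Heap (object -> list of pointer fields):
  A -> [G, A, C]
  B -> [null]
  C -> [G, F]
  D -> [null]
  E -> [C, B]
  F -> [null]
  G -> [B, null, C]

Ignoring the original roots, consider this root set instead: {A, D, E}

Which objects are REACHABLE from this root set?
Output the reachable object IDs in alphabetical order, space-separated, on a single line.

Answer: A B C D E F G

Derivation:
Roots: A D E
Mark A: refs=G A C, marked=A
Mark D: refs=null, marked=A D
Mark E: refs=C B, marked=A D E
Mark G: refs=B null C, marked=A D E G
Mark C: refs=G F, marked=A C D E G
Mark B: refs=null, marked=A B C D E G
Mark F: refs=null, marked=A B C D E F G
Unmarked (collected): (none)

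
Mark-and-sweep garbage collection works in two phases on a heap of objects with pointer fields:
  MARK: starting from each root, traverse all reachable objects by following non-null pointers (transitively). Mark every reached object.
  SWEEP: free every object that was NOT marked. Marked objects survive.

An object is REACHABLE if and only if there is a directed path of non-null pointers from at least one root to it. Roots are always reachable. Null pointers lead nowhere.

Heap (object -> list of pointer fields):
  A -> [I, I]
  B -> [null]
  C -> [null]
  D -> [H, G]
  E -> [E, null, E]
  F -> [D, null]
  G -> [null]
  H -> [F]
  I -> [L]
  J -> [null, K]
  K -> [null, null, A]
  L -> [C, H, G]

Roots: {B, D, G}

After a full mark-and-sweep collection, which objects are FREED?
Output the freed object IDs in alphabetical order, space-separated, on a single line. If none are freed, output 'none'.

Roots: B D G
Mark B: refs=null, marked=B
Mark D: refs=H G, marked=B D
Mark G: refs=null, marked=B D G
Mark H: refs=F, marked=B D G H
Mark F: refs=D null, marked=B D F G H
Unmarked (collected): A C E I J K L

Answer: A C E I J K L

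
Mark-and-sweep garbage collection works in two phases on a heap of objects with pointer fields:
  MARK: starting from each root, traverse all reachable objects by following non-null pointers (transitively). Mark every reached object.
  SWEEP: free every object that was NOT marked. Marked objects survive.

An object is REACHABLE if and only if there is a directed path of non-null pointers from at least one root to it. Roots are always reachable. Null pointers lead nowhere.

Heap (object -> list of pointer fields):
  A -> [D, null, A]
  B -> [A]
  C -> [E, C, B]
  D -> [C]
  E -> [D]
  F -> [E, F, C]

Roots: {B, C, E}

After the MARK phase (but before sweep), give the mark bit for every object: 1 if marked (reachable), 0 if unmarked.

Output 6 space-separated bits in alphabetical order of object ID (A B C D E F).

Answer: 1 1 1 1 1 0

Derivation:
Roots: B C E
Mark B: refs=A, marked=B
Mark C: refs=E C B, marked=B C
Mark E: refs=D, marked=B C E
Mark A: refs=D null A, marked=A B C E
Mark D: refs=C, marked=A B C D E
Unmarked (collected): F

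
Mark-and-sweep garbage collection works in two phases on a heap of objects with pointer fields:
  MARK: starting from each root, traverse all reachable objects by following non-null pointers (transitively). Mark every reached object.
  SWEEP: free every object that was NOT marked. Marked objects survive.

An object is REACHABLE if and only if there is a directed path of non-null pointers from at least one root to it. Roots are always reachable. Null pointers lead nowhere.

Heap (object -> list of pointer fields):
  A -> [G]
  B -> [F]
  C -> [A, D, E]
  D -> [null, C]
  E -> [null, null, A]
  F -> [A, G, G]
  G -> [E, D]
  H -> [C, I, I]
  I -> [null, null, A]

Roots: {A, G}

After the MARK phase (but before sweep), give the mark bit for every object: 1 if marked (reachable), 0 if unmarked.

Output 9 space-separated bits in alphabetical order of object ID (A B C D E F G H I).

Roots: A G
Mark A: refs=G, marked=A
Mark G: refs=E D, marked=A G
Mark E: refs=null null A, marked=A E G
Mark D: refs=null C, marked=A D E G
Mark C: refs=A D E, marked=A C D E G
Unmarked (collected): B F H I

Answer: 1 0 1 1 1 0 1 0 0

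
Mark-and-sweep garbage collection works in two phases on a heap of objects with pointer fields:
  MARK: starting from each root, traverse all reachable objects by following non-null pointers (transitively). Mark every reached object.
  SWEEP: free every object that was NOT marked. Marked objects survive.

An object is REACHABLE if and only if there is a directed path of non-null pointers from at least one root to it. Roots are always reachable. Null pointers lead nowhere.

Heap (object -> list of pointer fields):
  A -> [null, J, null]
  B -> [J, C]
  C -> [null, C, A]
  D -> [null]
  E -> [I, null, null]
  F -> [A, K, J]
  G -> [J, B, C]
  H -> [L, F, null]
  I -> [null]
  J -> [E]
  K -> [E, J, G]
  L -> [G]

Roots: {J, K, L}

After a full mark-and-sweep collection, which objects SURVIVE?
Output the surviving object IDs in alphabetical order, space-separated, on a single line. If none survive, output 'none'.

Answer: A B C E G I J K L

Derivation:
Roots: J K L
Mark J: refs=E, marked=J
Mark K: refs=E J G, marked=J K
Mark L: refs=G, marked=J K L
Mark E: refs=I null null, marked=E J K L
Mark G: refs=J B C, marked=E G J K L
Mark I: refs=null, marked=E G I J K L
Mark B: refs=J C, marked=B E G I J K L
Mark C: refs=null C A, marked=B C E G I J K L
Mark A: refs=null J null, marked=A B C E G I J K L
Unmarked (collected): D F H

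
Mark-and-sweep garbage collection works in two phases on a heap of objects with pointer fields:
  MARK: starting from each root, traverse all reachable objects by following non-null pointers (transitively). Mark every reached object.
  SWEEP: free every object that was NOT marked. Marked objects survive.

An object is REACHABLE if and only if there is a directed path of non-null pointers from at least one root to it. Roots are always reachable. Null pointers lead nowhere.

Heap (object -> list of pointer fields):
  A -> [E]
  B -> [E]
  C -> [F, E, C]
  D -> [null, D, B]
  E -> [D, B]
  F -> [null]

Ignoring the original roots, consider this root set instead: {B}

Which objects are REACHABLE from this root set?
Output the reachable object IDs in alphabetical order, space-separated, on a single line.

Roots: B
Mark B: refs=E, marked=B
Mark E: refs=D B, marked=B E
Mark D: refs=null D B, marked=B D E
Unmarked (collected): A C F

Answer: B D E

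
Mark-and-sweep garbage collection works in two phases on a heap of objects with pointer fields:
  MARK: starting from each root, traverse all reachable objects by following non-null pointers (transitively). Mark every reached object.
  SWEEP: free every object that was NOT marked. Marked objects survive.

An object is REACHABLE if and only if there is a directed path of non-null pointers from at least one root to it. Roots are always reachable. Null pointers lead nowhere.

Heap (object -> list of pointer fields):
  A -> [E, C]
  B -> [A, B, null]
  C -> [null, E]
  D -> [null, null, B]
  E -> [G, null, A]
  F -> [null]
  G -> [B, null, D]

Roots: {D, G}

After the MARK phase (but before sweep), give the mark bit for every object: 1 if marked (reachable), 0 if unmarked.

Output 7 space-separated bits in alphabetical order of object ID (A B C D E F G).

Roots: D G
Mark D: refs=null null B, marked=D
Mark G: refs=B null D, marked=D G
Mark B: refs=A B null, marked=B D G
Mark A: refs=E C, marked=A B D G
Mark E: refs=G null A, marked=A B D E G
Mark C: refs=null E, marked=A B C D E G
Unmarked (collected): F

Answer: 1 1 1 1 1 0 1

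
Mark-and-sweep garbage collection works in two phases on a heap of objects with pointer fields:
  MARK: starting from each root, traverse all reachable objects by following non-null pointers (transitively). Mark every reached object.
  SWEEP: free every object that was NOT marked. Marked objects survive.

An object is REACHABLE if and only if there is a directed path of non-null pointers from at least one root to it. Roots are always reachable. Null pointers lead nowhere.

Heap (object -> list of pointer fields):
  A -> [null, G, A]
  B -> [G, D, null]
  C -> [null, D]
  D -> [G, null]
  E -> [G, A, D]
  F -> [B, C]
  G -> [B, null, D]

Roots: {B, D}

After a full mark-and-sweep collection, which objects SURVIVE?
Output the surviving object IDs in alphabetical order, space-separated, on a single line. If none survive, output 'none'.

Roots: B D
Mark B: refs=G D null, marked=B
Mark D: refs=G null, marked=B D
Mark G: refs=B null D, marked=B D G
Unmarked (collected): A C E F

Answer: B D G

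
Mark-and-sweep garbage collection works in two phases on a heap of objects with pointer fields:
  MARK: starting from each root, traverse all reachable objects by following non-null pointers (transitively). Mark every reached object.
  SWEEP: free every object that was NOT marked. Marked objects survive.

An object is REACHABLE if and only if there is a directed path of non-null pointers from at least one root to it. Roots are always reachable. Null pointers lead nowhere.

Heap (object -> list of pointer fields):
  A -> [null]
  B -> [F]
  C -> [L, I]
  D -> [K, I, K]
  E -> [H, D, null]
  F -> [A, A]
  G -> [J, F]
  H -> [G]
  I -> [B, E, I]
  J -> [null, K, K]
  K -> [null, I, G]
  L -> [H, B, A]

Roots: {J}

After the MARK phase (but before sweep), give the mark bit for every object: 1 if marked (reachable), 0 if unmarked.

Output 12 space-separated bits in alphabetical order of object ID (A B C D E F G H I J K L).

Answer: 1 1 0 1 1 1 1 1 1 1 1 0

Derivation:
Roots: J
Mark J: refs=null K K, marked=J
Mark K: refs=null I G, marked=J K
Mark I: refs=B E I, marked=I J K
Mark G: refs=J F, marked=G I J K
Mark B: refs=F, marked=B G I J K
Mark E: refs=H D null, marked=B E G I J K
Mark F: refs=A A, marked=B E F G I J K
Mark H: refs=G, marked=B E F G H I J K
Mark D: refs=K I K, marked=B D E F G H I J K
Mark A: refs=null, marked=A B D E F G H I J K
Unmarked (collected): C L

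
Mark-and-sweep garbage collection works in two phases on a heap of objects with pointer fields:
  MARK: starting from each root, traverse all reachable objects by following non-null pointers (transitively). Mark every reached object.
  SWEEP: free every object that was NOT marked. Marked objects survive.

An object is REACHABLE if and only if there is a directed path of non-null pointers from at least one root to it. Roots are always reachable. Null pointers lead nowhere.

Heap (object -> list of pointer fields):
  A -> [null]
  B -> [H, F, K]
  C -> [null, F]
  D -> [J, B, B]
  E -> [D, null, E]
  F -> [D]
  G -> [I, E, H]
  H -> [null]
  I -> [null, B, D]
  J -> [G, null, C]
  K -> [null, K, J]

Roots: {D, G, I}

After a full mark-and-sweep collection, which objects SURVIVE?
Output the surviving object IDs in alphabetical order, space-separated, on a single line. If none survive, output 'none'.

Answer: B C D E F G H I J K

Derivation:
Roots: D G I
Mark D: refs=J B B, marked=D
Mark G: refs=I E H, marked=D G
Mark I: refs=null B D, marked=D G I
Mark J: refs=G null C, marked=D G I J
Mark B: refs=H F K, marked=B D G I J
Mark E: refs=D null E, marked=B D E G I J
Mark H: refs=null, marked=B D E G H I J
Mark C: refs=null F, marked=B C D E G H I J
Mark F: refs=D, marked=B C D E F G H I J
Mark K: refs=null K J, marked=B C D E F G H I J K
Unmarked (collected): A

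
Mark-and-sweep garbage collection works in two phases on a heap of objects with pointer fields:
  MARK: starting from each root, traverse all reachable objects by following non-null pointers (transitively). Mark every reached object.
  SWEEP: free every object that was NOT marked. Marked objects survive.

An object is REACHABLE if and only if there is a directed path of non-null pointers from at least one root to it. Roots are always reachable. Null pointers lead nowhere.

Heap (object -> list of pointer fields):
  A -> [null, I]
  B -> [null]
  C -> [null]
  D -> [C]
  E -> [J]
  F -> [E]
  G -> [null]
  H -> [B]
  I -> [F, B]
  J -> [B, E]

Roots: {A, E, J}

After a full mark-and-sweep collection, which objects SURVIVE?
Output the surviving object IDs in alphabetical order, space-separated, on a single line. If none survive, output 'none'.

Roots: A E J
Mark A: refs=null I, marked=A
Mark E: refs=J, marked=A E
Mark J: refs=B E, marked=A E J
Mark I: refs=F B, marked=A E I J
Mark B: refs=null, marked=A B E I J
Mark F: refs=E, marked=A B E F I J
Unmarked (collected): C D G H

Answer: A B E F I J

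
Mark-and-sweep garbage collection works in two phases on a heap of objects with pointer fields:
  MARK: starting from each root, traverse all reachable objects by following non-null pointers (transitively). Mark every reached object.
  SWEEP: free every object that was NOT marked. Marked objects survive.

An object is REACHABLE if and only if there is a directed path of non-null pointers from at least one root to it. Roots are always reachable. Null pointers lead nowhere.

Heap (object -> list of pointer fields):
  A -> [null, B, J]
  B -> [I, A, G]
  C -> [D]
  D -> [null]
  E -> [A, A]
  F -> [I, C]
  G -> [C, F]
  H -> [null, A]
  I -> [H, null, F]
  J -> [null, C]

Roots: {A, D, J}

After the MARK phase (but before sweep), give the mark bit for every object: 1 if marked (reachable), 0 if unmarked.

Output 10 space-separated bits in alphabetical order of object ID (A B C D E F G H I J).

Roots: A D J
Mark A: refs=null B J, marked=A
Mark D: refs=null, marked=A D
Mark J: refs=null C, marked=A D J
Mark B: refs=I A G, marked=A B D J
Mark C: refs=D, marked=A B C D J
Mark I: refs=H null F, marked=A B C D I J
Mark G: refs=C F, marked=A B C D G I J
Mark H: refs=null A, marked=A B C D G H I J
Mark F: refs=I C, marked=A B C D F G H I J
Unmarked (collected): E

Answer: 1 1 1 1 0 1 1 1 1 1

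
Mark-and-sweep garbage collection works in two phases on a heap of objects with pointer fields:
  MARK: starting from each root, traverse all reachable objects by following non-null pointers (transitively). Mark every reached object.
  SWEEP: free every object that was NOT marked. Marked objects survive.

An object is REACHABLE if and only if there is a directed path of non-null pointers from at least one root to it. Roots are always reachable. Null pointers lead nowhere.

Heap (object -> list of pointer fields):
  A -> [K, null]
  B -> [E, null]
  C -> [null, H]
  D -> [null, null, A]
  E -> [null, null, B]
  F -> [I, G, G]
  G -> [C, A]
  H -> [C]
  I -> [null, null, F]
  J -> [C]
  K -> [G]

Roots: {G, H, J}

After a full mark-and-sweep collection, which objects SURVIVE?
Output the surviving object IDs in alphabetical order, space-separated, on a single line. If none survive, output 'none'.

Roots: G H J
Mark G: refs=C A, marked=G
Mark H: refs=C, marked=G H
Mark J: refs=C, marked=G H J
Mark C: refs=null H, marked=C G H J
Mark A: refs=K null, marked=A C G H J
Mark K: refs=G, marked=A C G H J K
Unmarked (collected): B D E F I

Answer: A C G H J K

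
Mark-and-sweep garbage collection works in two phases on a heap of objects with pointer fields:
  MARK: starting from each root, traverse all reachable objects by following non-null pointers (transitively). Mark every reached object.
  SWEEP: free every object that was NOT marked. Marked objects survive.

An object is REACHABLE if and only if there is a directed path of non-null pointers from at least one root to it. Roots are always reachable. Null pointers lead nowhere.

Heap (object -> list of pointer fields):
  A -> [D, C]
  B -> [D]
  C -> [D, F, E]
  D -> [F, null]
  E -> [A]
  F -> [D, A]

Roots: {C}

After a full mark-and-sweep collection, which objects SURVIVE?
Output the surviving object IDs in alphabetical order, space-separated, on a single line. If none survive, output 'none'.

Answer: A C D E F

Derivation:
Roots: C
Mark C: refs=D F E, marked=C
Mark D: refs=F null, marked=C D
Mark F: refs=D A, marked=C D F
Mark E: refs=A, marked=C D E F
Mark A: refs=D C, marked=A C D E F
Unmarked (collected): B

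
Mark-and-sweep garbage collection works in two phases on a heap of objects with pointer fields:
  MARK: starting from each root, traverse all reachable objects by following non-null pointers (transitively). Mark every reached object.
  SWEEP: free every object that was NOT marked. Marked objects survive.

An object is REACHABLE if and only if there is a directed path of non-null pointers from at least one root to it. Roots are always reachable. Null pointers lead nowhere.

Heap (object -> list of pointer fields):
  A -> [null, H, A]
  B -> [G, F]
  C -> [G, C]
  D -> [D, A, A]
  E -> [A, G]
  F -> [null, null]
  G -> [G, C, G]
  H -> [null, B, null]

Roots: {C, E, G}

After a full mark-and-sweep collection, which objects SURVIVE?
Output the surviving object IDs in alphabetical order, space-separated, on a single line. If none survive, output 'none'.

Answer: A B C E F G H

Derivation:
Roots: C E G
Mark C: refs=G C, marked=C
Mark E: refs=A G, marked=C E
Mark G: refs=G C G, marked=C E G
Mark A: refs=null H A, marked=A C E G
Mark H: refs=null B null, marked=A C E G H
Mark B: refs=G F, marked=A B C E G H
Mark F: refs=null null, marked=A B C E F G H
Unmarked (collected): D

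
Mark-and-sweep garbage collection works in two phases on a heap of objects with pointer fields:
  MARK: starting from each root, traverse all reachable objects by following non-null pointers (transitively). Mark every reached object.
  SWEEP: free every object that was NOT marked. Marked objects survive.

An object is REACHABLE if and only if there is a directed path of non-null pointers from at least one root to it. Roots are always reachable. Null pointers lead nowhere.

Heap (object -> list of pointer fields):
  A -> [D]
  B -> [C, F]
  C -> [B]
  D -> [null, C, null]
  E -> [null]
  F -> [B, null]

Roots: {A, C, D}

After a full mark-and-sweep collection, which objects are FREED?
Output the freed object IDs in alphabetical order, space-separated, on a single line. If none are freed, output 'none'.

Roots: A C D
Mark A: refs=D, marked=A
Mark C: refs=B, marked=A C
Mark D: refs=null C null, marked=A C D
Mark B: refs=C F, marked=A B C D
Mark F: refs=B null, marked=A B C D F
Unmarked (collected): E

Answer: E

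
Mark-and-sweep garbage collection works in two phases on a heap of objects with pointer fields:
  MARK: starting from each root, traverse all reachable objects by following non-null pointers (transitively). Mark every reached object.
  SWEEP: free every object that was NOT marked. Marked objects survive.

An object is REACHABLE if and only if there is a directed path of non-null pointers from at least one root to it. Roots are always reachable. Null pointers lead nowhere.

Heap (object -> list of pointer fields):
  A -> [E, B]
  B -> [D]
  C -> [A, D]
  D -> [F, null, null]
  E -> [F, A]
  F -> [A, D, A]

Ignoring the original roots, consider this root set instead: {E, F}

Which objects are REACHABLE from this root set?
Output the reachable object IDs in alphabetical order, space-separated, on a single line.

Roots: E F
Mark E: refs=F A, marked=E
Mark F: refs=A D A, marked=E F
Mark A: refs=E B, marked=A E F
Mark D: refs=F null null, marked=A D E F
Mark B: refs=D, marked=A B D E F
Unmarked (collected): C

Answer: A B D E F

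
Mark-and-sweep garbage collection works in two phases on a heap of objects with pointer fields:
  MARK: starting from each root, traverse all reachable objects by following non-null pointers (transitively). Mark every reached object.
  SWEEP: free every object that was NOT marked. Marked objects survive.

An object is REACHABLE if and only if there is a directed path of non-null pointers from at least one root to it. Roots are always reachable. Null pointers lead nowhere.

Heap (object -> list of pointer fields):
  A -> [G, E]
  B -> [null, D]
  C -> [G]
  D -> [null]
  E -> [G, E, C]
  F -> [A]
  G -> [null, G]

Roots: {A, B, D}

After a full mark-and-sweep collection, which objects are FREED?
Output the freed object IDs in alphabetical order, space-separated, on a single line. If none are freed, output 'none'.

Roots: A B D
Mark A: refs=G E, marked=A
Mark B: refs=null D, marked=A B
Mark D: refs=null, marked=A B D
Mark G: refs=null G, marked=A B D G
Mark E: refs=G E C, marked=A B D E G
Mark C: refs=G, marked=A B C D E G
Unmarked (collected): F

Answer: F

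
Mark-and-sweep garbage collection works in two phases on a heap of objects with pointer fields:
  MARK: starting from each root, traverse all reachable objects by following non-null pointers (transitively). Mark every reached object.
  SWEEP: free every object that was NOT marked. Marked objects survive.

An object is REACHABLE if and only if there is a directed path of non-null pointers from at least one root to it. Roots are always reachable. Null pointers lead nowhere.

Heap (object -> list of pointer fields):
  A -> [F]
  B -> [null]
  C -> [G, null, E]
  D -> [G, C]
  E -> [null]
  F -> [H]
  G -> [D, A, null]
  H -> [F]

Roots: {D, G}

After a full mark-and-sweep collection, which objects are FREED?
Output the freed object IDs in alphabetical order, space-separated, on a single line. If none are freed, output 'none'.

Answer: B

Derivation:
Roots: D G
Mark D: refs=G C, marked=D
Mark G: refs=D A null, marked=D G
Mark C: refs=G null E, marked=C D G
Mark A: refs=F, marked=A C D G
Mark E: refs=null, marked=A C D E G
Mark F: refs=H, marked=A C D E F G
Mark H: refs=F, marked=A C D E F G H
Unmarked (collected): B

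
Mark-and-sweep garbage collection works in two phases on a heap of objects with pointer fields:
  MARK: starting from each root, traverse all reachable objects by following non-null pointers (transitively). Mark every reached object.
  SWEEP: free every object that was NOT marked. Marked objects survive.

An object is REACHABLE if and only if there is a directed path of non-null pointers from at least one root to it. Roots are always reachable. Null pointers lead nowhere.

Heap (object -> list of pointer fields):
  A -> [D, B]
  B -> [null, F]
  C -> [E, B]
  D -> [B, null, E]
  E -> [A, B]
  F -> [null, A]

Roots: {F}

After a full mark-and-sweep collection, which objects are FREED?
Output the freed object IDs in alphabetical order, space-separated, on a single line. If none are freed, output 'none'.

Answer: C

Derivation:
Roots: F
Mark F: refs=null A, marked=F
Mark A: refs=D B, marked=A F
Mark D: refs=B null E, marked=A D F
Mark B: refs=null F, marked=A B D F
Mark E: refs=A B, marked=A B D E F
Unmarked (collected): C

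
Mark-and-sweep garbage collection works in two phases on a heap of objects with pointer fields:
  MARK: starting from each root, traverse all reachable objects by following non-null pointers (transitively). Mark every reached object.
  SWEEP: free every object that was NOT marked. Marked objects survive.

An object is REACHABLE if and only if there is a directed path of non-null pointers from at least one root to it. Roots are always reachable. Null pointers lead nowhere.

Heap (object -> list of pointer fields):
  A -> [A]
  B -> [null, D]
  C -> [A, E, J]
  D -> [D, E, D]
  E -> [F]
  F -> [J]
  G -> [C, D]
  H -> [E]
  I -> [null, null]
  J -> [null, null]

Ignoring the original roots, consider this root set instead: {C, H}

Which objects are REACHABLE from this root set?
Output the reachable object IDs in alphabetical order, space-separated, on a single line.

Roots: C H
Mark C: refs=A E J, marked=C
Mark H: refs=E, marked=C H
Mark A: refs=A, marked=A C H
Mark E: refs=F, marked=A C E H
Mark J: refs=null null, marked=A C E H J
Mark F: refs=J, marked=A C E F H J
Unmarked (collected): B D G I

Answer: A C E F H J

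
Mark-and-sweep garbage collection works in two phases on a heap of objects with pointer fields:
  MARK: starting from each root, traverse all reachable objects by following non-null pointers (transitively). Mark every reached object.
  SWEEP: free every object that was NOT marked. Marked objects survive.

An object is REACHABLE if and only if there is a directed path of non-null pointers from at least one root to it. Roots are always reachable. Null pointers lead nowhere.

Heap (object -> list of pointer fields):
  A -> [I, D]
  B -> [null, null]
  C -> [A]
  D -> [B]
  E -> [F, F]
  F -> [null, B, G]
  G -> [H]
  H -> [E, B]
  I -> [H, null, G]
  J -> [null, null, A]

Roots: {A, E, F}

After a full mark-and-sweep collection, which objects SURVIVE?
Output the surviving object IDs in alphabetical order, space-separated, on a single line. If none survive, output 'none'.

Roots: A E F
Mark A: refs=I D, marked=A
Mark E: refs=F F, marked=A E
Mark F: refs=null B G, marked=A E F
Mark I: refs=H null G, marked=A E F I
Mark D: refs=B, marked=A D E F I
Mark B: refs=null null, marked=A B D E F I
Mark G: refs=H, marked=A B D E F G I
Mark H: refs=E B, marked=A B D E F G H I
Unmarked (collected): C J

Answer: A B D E F G H I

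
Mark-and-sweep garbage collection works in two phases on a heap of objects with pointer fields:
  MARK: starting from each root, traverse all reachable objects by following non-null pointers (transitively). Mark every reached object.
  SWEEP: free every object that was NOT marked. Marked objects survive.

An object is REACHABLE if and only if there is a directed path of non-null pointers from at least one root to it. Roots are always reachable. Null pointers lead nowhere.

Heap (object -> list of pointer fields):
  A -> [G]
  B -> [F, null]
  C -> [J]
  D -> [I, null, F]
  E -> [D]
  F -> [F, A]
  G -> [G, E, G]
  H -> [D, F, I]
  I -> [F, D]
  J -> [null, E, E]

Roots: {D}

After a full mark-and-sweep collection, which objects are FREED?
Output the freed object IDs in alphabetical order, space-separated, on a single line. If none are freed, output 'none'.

Answer: B C H J

Derivation:
Roots: D
Mark D: refs=I null F, marked=D
Mark I: refs=F D, marked=D I
Mark F: refs=F A, marked=D F I
Mark A: refs=G, marked=A D F I
Mark G: refs=G E G, marked=A D F G I
Mark E: refs=D, marked=A D E F G I
Unmarked (collected): B C H J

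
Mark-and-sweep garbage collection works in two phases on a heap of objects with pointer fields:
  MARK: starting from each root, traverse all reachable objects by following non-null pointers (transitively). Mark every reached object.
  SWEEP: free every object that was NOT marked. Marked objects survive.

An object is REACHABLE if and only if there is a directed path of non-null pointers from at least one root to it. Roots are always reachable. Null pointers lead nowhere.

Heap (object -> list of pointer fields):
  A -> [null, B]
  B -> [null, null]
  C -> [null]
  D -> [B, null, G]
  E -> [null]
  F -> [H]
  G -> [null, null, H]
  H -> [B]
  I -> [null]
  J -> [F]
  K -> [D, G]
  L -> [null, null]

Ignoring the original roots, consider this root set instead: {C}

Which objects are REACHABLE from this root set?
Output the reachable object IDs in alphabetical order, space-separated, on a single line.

Roots: C
Mark C: refs=null, marked=C
Unmarked (collected): A B D E F G H I J K L

Answer: C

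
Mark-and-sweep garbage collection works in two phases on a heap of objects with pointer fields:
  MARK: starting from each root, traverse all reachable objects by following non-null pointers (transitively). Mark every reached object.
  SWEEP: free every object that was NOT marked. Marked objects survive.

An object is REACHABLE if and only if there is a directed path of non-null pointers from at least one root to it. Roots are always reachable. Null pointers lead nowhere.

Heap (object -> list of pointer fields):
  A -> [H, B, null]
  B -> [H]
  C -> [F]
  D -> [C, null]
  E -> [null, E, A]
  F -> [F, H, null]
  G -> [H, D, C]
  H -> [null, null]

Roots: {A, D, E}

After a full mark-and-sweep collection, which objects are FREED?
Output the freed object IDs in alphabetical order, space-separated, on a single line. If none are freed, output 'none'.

Roots: A D E
Mark A: refs=H B null, marked=A
Mark D: refs=C null, marked=A D
Mark E: refs=null E A, marked=A D E
Mark H: refs=null null, marked=A D E H
Mark B: refs=H, marked=A B D E H
Mark C: refs=F, marked=A B C D E H
Mark F: refs=F H null, marked=A B C D E F H
Unmarked (collected): G

Answer: G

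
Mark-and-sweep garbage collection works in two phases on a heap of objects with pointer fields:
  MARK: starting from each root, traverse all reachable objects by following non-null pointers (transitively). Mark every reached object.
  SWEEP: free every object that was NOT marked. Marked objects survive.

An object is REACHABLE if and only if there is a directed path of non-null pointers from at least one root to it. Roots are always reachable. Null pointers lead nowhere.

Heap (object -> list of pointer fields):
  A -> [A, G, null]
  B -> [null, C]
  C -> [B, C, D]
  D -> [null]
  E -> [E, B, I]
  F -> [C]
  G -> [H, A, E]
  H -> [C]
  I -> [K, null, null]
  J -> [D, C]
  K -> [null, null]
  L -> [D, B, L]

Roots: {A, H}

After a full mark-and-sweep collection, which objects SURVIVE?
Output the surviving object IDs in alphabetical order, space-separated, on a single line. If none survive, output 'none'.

Answer: A B C D E G H I K

Derivation:
Roots: A H
Mark A: refs=A G null, marked=A
Mark H: refs=C, marked=A H
Mark G: refs=H A E, marked=A G H
Mark C: refs=B C D, marked=A C G H
Mark E: refs=E B I, marked=A C E G H
Mark B: refs=null C, marked=A B C E G H
Mark D: refs=null, marked=A B C D E G H
Mark I: refs=K null null, marked=A B C D E G H I
Mark K: refs=null null, marked=A B C D E G H I K
Unmarked (collected): F J L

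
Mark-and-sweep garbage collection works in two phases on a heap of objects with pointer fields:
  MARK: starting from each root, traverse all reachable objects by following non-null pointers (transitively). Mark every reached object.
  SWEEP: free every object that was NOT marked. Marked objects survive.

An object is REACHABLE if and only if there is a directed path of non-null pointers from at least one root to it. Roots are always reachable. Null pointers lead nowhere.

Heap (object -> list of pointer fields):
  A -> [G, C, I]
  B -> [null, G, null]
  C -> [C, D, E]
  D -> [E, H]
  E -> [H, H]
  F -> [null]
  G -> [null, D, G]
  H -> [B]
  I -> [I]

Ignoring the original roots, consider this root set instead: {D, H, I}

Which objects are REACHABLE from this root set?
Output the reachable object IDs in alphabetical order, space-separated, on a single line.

Roots: D H I
Mark D: refs=E H, marked=D
Mark H: refs=B, marked=D H
Mark I: refs=I, marked=D H I
Mark E: refs=H H, marked=D E H I
Mark B: refs=null G null, marked=B D E H I
Mark G: refs=null D G, marked=B D E G H I
Unmarked (collected): A C F

Answer: B D E G H I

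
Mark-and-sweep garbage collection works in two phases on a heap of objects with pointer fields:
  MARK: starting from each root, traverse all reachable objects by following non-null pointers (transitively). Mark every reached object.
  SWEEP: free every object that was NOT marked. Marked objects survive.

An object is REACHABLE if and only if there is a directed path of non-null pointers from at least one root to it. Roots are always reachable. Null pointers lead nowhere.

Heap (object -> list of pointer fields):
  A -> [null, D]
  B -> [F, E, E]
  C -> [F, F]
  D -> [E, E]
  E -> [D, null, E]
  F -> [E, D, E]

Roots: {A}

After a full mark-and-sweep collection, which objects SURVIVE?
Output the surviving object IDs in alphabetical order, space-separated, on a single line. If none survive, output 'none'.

Roots: A
Mark A: refs=null D, marked=A
Mark D: refs=E E, marked=A D
Mark E: refs=D null E, marked=A D E
Unmarked (collected): B C F

Answer: A D E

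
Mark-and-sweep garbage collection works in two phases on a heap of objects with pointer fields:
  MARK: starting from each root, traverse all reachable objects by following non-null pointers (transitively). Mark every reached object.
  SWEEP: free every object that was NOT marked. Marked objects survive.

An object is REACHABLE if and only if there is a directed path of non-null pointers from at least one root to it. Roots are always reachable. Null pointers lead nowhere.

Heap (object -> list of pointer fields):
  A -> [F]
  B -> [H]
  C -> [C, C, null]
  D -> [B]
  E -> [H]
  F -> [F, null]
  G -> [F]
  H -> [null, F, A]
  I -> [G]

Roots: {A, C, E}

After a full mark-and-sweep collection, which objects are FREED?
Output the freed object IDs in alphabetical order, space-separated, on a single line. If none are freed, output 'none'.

Roots: A C E
Mark A: refs=F, marked=A
Mark C: refs=C C null, marked=A C
Mark E: refs=H, marked=A C E
Mark F: refs=F null, marked=A C E F
Mark H: refs=null F A, marked=A C E F H
Unmarked (collected): B D G I

Answer: B D G I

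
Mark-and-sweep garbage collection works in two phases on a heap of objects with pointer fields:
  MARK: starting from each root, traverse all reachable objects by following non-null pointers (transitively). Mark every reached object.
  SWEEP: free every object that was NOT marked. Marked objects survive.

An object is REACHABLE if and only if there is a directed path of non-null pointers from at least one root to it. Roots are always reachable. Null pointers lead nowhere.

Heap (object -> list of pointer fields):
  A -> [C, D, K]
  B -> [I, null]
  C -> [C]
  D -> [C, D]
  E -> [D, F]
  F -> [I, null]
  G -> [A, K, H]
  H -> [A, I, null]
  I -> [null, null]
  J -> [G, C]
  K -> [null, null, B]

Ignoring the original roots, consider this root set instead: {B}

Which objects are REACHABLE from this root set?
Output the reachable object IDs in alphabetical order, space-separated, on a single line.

Answer: B I

Derivation:
Roots: B
Mark B: refs=I null, marked=B
Mark I: refs=null null, marked=B I
Unmarked (collected): A C D E F G H J K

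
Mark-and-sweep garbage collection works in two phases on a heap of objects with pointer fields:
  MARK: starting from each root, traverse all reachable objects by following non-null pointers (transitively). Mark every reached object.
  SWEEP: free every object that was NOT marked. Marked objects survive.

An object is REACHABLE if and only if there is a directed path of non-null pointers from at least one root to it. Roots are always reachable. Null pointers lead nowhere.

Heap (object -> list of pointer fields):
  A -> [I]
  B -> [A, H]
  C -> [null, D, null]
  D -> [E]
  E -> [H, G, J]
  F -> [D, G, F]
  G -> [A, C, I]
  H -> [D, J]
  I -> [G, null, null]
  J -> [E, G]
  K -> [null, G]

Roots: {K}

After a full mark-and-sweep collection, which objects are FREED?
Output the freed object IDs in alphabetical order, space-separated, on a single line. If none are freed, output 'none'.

Answer: B F

Derivation:
Roots: K
Mark K: refs=null G, marked=K
Mark G: refs=A C I, marked=G K
Mark A: refs=I, marked=A G K
Mark C: refs=null D null, marked=A C G K
Mark I: refs=G null null, marked=A C G I K
Mark D: refs=E, marked=A C D G I K
Mark E: refs=H G J, marked=A C D E G I K
Mark H: refs=D J, marked=A C D E G H I K
Mark J: refs=E G, marked=A C D E G H I J K
Unmarked (collected): B F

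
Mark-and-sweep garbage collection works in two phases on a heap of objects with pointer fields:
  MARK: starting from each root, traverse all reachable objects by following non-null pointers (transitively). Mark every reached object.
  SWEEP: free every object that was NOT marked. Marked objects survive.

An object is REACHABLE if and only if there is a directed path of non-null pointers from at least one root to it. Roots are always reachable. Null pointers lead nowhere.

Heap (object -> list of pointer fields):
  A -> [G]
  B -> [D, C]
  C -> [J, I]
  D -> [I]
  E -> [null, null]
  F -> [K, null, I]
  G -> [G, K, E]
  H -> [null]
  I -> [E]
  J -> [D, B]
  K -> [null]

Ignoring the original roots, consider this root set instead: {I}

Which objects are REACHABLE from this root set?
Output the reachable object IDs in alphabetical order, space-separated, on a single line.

Answer: E I

Derivation:
Roots: I
Mark I: refs=E, marked=I
Mark E: refs=null null, marked=E I
Unmarked (collected): A B C D F G H J K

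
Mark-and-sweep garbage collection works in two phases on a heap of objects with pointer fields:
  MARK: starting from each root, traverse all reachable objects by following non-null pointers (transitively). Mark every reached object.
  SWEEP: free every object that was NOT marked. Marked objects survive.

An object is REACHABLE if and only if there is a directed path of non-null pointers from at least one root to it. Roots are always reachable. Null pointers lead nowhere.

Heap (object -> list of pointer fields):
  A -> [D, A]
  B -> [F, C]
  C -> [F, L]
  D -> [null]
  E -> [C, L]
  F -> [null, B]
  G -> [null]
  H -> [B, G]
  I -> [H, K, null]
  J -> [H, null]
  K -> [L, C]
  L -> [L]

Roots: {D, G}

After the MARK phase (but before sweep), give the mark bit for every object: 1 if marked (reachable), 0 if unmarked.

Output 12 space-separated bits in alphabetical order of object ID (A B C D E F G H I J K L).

Roots: D G
Mark D: refs=null, marked=D
Mark G: refs=null, marked=D G
Unmarked (collected): A B C E F H I J K L

Answer: 0 0 0 1 0 0 1 0 0 0 0 0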